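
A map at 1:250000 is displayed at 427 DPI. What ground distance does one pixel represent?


pixel_cm = 2.54 / 427 ≈ 0.005948 cm
ground = pixel_cm * 250000 / 100 = 2.54 * 250000 / (427 * 100) = 635000 / 42700 ≈ 14.87 m

14.87 m


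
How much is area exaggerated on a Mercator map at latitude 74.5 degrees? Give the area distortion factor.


area_distortion = 1/cos^2(74.5) = 14.002

14.002


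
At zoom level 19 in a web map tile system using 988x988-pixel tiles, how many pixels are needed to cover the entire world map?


tiles per axis = 2^19 = 524288
total tiles = 524288^2 = 274877906944
pixels per axis = 524288 * 988 = 517996544
total pixels = 517996544^2 = 268320419595943936

268320419595943936 pixels


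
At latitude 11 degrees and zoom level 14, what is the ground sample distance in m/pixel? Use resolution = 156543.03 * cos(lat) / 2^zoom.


res = 156543.03 * cos(11) / 2^14 = 156543.03 * 0.98162718 / 16384 = 9.38 m/pixel

9.38 m/pixel


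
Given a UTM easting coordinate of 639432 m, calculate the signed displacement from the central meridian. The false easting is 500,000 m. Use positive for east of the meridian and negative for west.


displacement = 639432 - 500000 = 139432 m

139432 m


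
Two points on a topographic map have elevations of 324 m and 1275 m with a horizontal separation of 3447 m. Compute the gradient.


gradient = (1275 - 324) / 3447 = 951 / 3447 = 0.2759

0.2759


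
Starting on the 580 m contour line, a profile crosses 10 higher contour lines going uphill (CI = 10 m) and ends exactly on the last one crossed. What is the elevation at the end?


elevation = 580 + 10 * 10 = 680 m

680 m


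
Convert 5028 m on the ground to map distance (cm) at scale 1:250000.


map_cm = 5028 * 100 / 250000 = 2.0112 cm ≈ 2.01 cm

2.01 cm


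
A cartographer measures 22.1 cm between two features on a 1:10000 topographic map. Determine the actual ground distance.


ground = 22.1 cm * 10000 / 100 = 2210.0 m = 2.21 km

2.21 km


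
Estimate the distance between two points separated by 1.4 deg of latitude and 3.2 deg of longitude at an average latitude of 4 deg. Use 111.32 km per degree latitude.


dlat_km = 1.4 * 111.32 = 155.848
dlon_km = 3.2 * 111.32 * cos(4) ≈ 355.356
dist = sqrt(155.848^2 + 355.356^2) ≈ 388.0 km

388.0 km


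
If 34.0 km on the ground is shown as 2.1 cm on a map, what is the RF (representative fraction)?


ground = 34.0 km = 3400000 cm; RF denominator = ground / map = 3400000 / 2.1 ≈ 1619048; RF = 1:1619048

1:1619048


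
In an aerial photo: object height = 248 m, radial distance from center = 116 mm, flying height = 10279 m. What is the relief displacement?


d = h * r / H = 248 * 116 / 10279 = 2.8 mm

2.8 mm


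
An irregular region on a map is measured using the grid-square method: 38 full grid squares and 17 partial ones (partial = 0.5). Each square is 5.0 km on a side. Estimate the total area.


effective squares = 38 + 17 * 0.5 = 46.5
area = 46.5 * 25.0 = 1162.5 km^2

1162.5 km^2


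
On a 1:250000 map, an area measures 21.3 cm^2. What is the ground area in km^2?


ground_area = 21.3 * (250000/100)^2 = 133125000.0 m^2 = 133.125 km^2

133.125 km^2


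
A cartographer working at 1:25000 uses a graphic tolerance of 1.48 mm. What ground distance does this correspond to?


ground = 1.48 mm * 25000 / 1000 = 37.0 m

37.0 m


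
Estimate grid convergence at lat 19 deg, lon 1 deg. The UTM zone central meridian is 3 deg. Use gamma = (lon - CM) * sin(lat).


gamma = (1 - 3) * sin(19) = -2 * 0.325568 = -0.651 degrees

-0.651 degrees


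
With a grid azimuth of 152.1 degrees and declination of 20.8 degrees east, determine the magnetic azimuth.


magnetic azimuth = grid azimuth - declination (east +ve)
mag_az = 152.1 - 20.8 = 131.3 degrees

131.3 degrees


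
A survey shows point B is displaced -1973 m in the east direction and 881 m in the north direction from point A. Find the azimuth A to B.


az = atan2(-1973, 881) = -65.9 deg
adjusted to 0-360: 294.1 degrees

294.1 degrees


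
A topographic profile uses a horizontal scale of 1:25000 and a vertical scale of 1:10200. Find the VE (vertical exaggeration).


VE = horizontal_scale / vertical_scale = 25000 / 10200 ≈ 2.5

2.5x


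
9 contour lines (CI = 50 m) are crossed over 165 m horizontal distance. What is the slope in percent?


elevation change = 9 * 50 = 450 m
slope = 450 / 165 * 100 = 272.7%

272.7%


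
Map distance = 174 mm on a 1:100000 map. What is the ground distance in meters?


ground = 174 mm * 100000 / 1000 = 17400.0 m

17400.0 m


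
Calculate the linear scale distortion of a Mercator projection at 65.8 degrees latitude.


SF = 1 / cos(65.8) = 1 / 0.409923 = 2.439

2.439


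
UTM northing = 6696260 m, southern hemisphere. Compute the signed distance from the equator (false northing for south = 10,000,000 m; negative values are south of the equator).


For southern: actual = 6696260 - 10000000 = -3303740 m

-3303740 m


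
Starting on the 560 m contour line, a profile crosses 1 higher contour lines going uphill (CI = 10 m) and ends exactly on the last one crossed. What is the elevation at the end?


elevation = 560 + 1 * 10 = 570 m

570 m


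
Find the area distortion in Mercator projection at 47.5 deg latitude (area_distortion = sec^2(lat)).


area_distortion = 1/cos^2(47.5) = 2.191

2.191


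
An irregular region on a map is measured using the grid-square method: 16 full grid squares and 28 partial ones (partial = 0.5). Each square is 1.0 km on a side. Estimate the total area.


effective squares = 16 + 28 * 0.5 = 30.0
area = 30.0 * 1.0 = 30.0 km^2

30.0 km^2


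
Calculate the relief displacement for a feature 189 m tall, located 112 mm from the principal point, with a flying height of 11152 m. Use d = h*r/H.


d = h * r / H = 189 * 112 / 11152 = 1.9 mm

1.9 mm


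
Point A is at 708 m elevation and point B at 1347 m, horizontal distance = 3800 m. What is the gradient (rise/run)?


gradient = (1347 - 708) / 3800 = 639 / 3800 = 0.1682

0.1682


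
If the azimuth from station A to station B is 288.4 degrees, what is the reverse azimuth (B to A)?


back azimuth = (288.4 + 180) mod 360 = 108.4 degrees

108.4 degrees


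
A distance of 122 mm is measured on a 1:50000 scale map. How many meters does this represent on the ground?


ground = 122 mm * 50000 / 1000 = 6100.0 m

6100.0 m


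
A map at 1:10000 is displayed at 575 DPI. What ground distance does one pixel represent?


pixel_cm = 2.54 / 575 ≈ 0.004417 cm
ground = pixel_cm * 10000 / 100 = 2.54 * 10000 / (575 * 100) = 25400 / 57500 ≈ 0.44 m

0.44 m


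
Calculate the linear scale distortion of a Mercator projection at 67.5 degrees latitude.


SF = 1 / cos(67.5) = 1 / 0.382683 = 2.613

2.613


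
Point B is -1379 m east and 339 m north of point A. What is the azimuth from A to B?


az = atan2(-1379, 339) = -76.2 deg
adjusted to 0-360: 283.8 degrees

283.8 degrees


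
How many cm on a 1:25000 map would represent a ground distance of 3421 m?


map_cm = 3421 * 100 / 25000 = 13.684 cm ≈ 13.68 cm

13.68 cm


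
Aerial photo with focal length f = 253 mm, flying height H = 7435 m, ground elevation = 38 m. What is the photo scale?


scale = f / (H - h) = 253 mm / 7397 m = 253 / 7397000 = 1:29237

1:29237


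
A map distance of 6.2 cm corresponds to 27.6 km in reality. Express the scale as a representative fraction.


ground = 27.6 km = 2760000 cm; RF denominator = ground / map = 2760000 / 6.2 ≈ 445161; RF = 1:445161

1:445161


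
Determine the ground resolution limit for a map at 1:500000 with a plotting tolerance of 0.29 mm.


ground = 0.29 mm * 500000 / 1000 = 145.0 m

145.0 m


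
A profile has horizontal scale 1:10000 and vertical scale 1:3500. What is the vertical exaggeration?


VE = horizontal_scale / vertical_scale = 10000 / 3500 ≈ 2.9

2.9x


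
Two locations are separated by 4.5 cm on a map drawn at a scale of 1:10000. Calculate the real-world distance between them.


ground = 4.5 cm * 10000 / 100 = 450.0 m

450.0 m


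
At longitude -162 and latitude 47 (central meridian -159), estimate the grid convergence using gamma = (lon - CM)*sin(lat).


gamma = (-162 - -159) * sin(47) = -3 * 0.731354 = -2.194 degrees

-2.194 degrees


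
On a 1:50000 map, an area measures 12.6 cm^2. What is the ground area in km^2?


ground_area = 12.6 * (50000/100)^2 = 3150000.0 m^2 = 3.15 km^2

3.15 km^2


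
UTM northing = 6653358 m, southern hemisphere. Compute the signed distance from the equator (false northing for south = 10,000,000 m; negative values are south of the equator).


For southern: actual = 6653358 - 10000000 = -3346642 m

-3346642 m


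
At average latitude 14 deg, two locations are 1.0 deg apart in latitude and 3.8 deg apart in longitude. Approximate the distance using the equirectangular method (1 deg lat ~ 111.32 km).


dlat_km = 1.0 * 111.32 = 111.32
dlon_km = 3.8 * 111.32 * cos(14) ≈ 410.451
dist = sqrt(111.32^2 + 410.451^2) ≈ 425.3 km

425.3 km


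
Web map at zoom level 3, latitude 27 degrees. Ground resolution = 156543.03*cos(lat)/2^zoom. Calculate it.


res = 156543.03 * cos(27) / 2^3 = 156543.03 * 0.89100652 / 8 = 17435.11 m/pixel

17435.11 m/pixel


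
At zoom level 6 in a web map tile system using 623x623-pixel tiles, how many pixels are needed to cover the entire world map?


tiles per axis = 2^6 = 64
total tiles = 64^2 = 4096
pixels per axis = 64 * 623 = 39872
total pixels = 39872^2 = 1589776384

1589776384 pixels


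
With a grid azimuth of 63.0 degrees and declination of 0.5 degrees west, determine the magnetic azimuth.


magnetic azimuth = grid azimuth - declination (east +ve)
mag_az = 63.0 - -0.5 = 63.5 degrees

63.5 degrees


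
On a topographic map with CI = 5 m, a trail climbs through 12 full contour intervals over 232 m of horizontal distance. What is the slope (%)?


elevation change = 12 * 5 = 60 m
slope = 60 / 232 * 100 = 25.9%

25.9%


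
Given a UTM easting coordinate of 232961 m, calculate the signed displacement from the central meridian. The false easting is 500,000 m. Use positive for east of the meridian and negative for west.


displacement = 232961 - 500000 = -267039 m

-267039 m


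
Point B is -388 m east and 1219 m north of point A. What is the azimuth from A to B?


az = atan2(-388, 1219) = -17.7 deg
adjusted to 0-360: 342.3 degrees

342.3 degrees


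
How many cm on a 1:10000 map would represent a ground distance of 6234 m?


map_cm = 6234 * 100 / 10000 = 62.34 cm

62.34 cm


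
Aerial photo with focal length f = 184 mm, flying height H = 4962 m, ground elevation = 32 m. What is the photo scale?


scale = f / (H - h) = 184 mm / 4930 m = 184 / 4930000 = 1:26793

1:26793


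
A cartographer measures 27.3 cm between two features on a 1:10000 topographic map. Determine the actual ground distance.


ground = 27.3 cm * 10000 / 100 = 2730.0 m = 2.73 km

2.73 km


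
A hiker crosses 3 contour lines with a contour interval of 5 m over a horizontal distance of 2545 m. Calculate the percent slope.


elevation change = 3 * 5 = 15 m
slope = 15 / 2545 * 100 = 0.6%

0.6%


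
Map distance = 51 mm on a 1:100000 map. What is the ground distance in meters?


ground = 51 mm * 100000 / 1000 = 5100.0 m

5100.0 m


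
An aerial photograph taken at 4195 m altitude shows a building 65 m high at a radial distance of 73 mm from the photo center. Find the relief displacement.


d = h * r / H = 65 * 73 / 4195 = 1.13 mm

1.13 mm


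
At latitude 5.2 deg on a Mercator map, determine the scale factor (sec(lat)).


SF = 1 / cos(5.2) = 1 / 0.995884 = 1.004

1.004


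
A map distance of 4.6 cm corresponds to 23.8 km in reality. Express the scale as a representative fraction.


ground = 23.8 km = 2380000 cm; RF denominator = ground / map = 2380000 / 4.6 ≈ 517391; RF = 1:517391

1:517391


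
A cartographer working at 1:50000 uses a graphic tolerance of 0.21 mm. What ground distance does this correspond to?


ground = 0.21 mm * 50000 / 1000 = 10.5 m

10.5 m


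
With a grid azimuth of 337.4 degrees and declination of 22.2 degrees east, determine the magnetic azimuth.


magnetic azimuth = grid azimuth - declination (east +ve)
mag_az = 337.4 - 22.2 = 315.2 degrees

315.2 degrees


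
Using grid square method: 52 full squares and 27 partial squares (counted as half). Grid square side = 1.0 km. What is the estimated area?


effective squares = 52 + 27 * 0.5 = 65.5
area = 65.5 * 1.0 = 65.5 km^2

65.5 km^2


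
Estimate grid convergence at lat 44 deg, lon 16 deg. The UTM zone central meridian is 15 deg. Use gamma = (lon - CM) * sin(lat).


gamma = (16 - 15) * sin(44) = 1 * 0.694658 = 0.695 degrees

0.695 degrees


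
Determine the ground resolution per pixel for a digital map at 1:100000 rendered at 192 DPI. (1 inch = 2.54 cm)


pixel_cm = 2.54 / 192 ≈ 0.013229 cm
ground = pixel_cm * 100000 / 100 = 2.54 * 100000 / (192 * 100) = 254000 / 19200 ≈ 13.23 m

13.23 m


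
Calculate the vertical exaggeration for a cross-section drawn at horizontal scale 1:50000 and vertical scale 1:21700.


VE = horizontal_scale / vertical_scale = 50000 / 21700 ≈ 2.3

2.3x


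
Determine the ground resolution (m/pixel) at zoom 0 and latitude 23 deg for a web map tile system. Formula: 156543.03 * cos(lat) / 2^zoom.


res = 156543.03 * cos(23) / 2^0 = 156543.03 * 0.92050485 / 1 = 144098.62 m/pixel

144098.62 m/pixel


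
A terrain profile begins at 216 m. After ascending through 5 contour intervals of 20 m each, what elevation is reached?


elevation = 216 + 5 * 20 = 316 m

316 m


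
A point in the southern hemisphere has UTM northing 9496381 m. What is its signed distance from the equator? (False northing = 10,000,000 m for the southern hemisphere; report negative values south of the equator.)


For southern: actual = 9496381 - 10000000 = -503619 m

-503619 m


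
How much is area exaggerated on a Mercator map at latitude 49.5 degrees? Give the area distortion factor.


area_distortion = 1/cos^2(49.5) = 2.371

2.371


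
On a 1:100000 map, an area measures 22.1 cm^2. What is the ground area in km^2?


ground_area = 22.1 * (100000/100)^2 = 22100000.0 m^2 = 22.1 km^2

22.1 km^2


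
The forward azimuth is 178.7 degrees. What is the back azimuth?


back azimuth = (178.7 + 180) mod 360 = 358.7 degrees

358.7 degrees


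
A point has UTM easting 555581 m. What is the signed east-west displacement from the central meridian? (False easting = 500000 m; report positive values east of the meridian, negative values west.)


displacement = 555581 - 500000 = 55581 m

55581 m


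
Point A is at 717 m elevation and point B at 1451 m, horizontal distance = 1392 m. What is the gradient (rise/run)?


gradient = (1451 - 717) / 1392 = 734 / 1392 = 0.5273

0.5273


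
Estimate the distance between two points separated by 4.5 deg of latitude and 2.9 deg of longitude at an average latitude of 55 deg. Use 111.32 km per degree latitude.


dlat_km = 4.5 * 111.32 = 500.94
dlon_km = 2.9 * 111.32 * cos(55) ≈ 185.167
dist = sqrt(500.94^2 + 185.167^2) ≈ 534.1 km

534.1 km


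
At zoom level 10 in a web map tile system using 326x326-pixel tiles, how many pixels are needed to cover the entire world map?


tiles per axis = 2^10 = 1024
total tiles = 1024^2 = 1048576
pixels per axis = 1024 * 326 = 333824
total pixels = 333824^2 = 111438462976

111438462976 pixels


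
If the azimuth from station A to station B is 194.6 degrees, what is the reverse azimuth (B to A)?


back azimuth = (194.6 + 180) mod 360 = 14.6 degrees

14.6 degrees


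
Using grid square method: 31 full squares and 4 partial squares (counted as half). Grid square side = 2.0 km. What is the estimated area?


effective squares = 31 + 4 * 0.5 = 33.0
area = 33.0 * 4.0 = 132.0 km^2

132.0 km^2


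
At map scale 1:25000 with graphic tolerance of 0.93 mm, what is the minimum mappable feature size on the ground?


ground = 0.93 mm * 25000 / 1000 = 23.25 m

23.25 m


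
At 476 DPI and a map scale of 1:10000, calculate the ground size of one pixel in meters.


pixel_cm = 2.54 / 476 ≈ 0.005336 cm
ground = pixel_cm * 10000 / 100 = 2.54 * 10000 / (476 * 100) = 25400 / 47600 ≈ 0.53 m

0.53 m


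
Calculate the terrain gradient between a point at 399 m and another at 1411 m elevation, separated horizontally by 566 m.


gradient = (1411 - 399) / 566 = 1012 / 566 = 1.788

1.788


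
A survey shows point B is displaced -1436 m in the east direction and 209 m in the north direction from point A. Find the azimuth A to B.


az = atan2(-1436, 209) = -81.7 deg
adjusted to 0-360: 278.3 degrees

278.3 degrees


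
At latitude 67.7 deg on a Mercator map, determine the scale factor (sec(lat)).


SF = 1 / cos(67.7) = 1 / 0.379456 = 2.635

2.635


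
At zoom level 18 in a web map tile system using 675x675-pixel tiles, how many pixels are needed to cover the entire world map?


tiles per axis = 2^18 = 262144
total tiles = 262144^2 = 68719476736
pixels per axis = 262144 * 675 = 176947200
total pixels = 176947200^2 = 31310311587840000

31310311587840000 pixels


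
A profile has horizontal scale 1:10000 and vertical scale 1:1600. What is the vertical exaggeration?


VE = horizontal_scale / vertical_scale = 10000 / 1600 = 6.25

6.25x


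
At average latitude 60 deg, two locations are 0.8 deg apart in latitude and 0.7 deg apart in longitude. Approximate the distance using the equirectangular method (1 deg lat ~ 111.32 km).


dlat_km = 0.8 * 111.32 = 89.056
dlon_km = 0.7 * 111.32 * cos(60) ≈ 38.962
dist = sqrt(89.056^2 + 38.962^2) ≈ 97.2 km

97.2 km


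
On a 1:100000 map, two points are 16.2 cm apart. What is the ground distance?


ground = 16.2 cm * 100000 / 100 = 16200.0 m = 16.2 km

16.2 km


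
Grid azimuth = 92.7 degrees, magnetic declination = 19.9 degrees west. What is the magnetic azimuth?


magnetic azimuth = grid azimuth - declination (east +ve)
mag_az = 92.7 - -19.9 = 112.6 degrees

112.6 degrees


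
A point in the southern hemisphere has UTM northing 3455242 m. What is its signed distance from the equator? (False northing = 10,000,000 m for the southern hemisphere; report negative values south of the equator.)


For southern: actual = 3455242 - 10000000 = -6544758 m

-6544758 m


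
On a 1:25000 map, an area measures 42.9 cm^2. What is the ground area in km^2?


ground_area = 42.9 * (25000/100)^2 = 2681250.0 m^2 = 2.68125 km^2 ≈ 2.681 km^2

2.681 km^2


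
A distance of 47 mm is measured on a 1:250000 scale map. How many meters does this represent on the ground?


ground = 47 mm * 250000 / 1000 = 11750.0 m

11750.0 m


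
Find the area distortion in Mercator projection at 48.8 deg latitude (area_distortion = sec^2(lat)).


area_distortion = 1/cos^2(48.8) = 2.305

2.305


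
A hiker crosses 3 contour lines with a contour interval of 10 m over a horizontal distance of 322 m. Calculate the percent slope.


elevation change = 3 * 10 = 30 m
slope = 30 / 322 * 100 = 9.3%

9.3%


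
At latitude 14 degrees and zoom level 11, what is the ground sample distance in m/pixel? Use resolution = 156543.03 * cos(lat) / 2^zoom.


res = 156543.03 * cos(14) / 2^11 = 156543.03 * 0.97029573 / 2048 = 74.17 m/pixel

74.17 m/pixel


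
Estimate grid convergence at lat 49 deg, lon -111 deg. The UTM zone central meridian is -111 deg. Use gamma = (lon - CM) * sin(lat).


gamma = (-111 - -111) * sin(49) = 0 * 0.75471 = 0.0 degrees

0.0 degrees


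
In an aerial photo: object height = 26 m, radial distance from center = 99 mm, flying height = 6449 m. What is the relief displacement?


d = h * r / H = 26 * 99 / 6449 = 0.4 mm

0.4 mm


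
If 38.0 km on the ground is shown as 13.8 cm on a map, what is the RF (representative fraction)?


ground = 38.0 km = 3800000 cm; RF denominator = ground / map = 3800000 / 13.8 ≈ 275362; RF = 1:275362

1:275362


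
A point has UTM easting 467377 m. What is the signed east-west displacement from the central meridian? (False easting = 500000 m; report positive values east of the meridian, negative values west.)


displacement = 467377 - 500000 = -32623 m

-32623 m


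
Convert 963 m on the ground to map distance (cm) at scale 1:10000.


map_cm = 963 * 100 / 10000 = 9.63 cm

9.63 cm


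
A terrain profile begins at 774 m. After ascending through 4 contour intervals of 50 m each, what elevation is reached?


elevation = 774 + 4 * 50 = 974 m

974 m


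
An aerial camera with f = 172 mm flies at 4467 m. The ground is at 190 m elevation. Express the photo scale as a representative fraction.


scale = f / (H - h) = 172 mm / 4277 m = 172 / 4277000 = 1:24866

1:24866


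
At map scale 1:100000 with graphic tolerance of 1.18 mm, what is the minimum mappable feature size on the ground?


ground = 1.18 mm * 100000 / 1000 = 118.0 m

118.0 m


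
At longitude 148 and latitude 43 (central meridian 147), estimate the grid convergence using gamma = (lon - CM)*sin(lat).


gamma = (148 - 147) * sin(43) = 1 * 0.681998 = 0.682 degrees

0.682 degrees


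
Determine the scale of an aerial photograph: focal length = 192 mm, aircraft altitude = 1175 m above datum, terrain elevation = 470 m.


scale = f / (H - h) = 192 mm / 705 m = 192 / 705000 = 1:3672

1:3672


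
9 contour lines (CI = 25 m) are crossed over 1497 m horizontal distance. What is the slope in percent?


elevation change = 9 * 25 = 225 m
slope = 225 / 1497 * 100 = 15.0%

15.0%


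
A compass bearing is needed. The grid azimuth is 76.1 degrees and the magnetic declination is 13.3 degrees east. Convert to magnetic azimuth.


magnetic azimuth = grid azimuth - declination (east +ve)
mag_az = 76.1 - 13.3 = 62.8 degrees

62.8 degrees


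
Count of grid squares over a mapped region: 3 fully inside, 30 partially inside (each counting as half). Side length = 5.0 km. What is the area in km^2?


effective squares = 3 + 30 * 0.5 = 18.0
area = 18.0 * 25.0 = 450.0 km^2

450.0 km^2


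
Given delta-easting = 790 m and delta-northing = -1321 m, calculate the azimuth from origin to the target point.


az = atan2(790, -1321) = 149.1 deg
adjusted to 0-360: 149.1 degrees

149.1 degrees


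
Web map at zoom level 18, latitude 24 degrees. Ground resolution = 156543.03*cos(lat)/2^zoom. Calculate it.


res = 156543.03 * cos(24) / 2^18 = 156543.03 * 0.91354546 / 262144 = 0.55 m/pixel

0.55 m/pixel


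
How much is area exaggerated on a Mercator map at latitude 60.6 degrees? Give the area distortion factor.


area_distortion = 1/cos^2(60.6) = 4.15

4.15


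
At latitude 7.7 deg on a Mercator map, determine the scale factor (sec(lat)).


SF = 1 / cos(7.7) = 1 / 0.990983 = 1.009

1.009


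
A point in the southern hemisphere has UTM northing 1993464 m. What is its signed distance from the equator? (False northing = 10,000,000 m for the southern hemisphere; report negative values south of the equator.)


For southern: actual = 1993464 - 10000000 = -8006536 m

-8006536 m


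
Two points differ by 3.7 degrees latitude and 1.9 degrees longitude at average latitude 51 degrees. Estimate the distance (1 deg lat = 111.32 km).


dlat_km = 3.7 * 111.32 = 411.884
dlon_km = 1.9 * 111.32 * cos(51) ≈ 133.106
dist = sqrt(411.884^2 + 133.106^2) ≈ 432.9 km

432.9 km


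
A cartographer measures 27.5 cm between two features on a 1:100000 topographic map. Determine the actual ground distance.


ground = 27.5 cm * 100000 / 100 = 27500.0 m = 27.5 km

27.5 km


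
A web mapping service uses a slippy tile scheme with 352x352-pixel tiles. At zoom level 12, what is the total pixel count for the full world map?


tiles per axis = 2^12 = 4096
total tiles = 4096^2 = 16777216
pixels per axis = 4096 * 352 = 1441792
total pixels = 1441792^2 = 2078764171264

2078764171264 pixels


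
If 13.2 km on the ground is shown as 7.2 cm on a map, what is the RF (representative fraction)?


ground = 13.2 km = 1320000 cm; RF denominator = ground / map = 1320000 / 7.2 ≈ 183333; RF = 1:183333

1:183333


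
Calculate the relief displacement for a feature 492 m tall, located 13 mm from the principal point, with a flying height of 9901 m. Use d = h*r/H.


d = h * r / H = 492 * 13 / 9901 = 0.65 mm

0.65 mm


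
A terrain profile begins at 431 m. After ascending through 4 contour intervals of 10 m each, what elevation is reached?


elevation = 431 + 4 * 10 = 471 m

471 m


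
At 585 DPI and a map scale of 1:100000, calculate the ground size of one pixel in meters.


pixel_cm = 2.54 / 585 ≈ 0.004342 cm
ground = pixel_cm * 100000 / 100 = 2.54 * 100000 / (585 * 100) = 254000 / 58500 ≈ 4.34 m

4.34 m


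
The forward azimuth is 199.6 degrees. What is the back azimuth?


back azimuth = (199.6 + 180) mod 360 = 19.6 degrees

19.6 degrees


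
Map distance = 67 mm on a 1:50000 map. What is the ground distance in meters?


ground = 67 mm * 50000 / 1000 = 3350.0 m

3350.0 m


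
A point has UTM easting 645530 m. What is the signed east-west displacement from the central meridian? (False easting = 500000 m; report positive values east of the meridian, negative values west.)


displacement = 645530 - 500000 = 145530 m

145530 m


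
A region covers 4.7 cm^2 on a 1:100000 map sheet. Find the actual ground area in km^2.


ground_area = 4.7 * (100000/100)^2 = 4700000.0 m^2 = 4.7 km^2

4.7 km^2


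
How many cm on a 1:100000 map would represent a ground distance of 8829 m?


map_cm = 8829 * 100 / 100000 = 8.829 cm ≈ 8.83 cm

8.83 cm


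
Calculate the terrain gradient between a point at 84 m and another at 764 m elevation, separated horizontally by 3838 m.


gradient = (764 - 84) / 3838 = 680 / 3838 = 0.1772

0.1772


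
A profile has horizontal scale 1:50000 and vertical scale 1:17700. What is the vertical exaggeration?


VE = horizontal_scale / vertical_scale = 50000 / 17700 ≈ 2.8

2.8x


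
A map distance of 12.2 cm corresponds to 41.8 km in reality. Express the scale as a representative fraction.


ground = 41.8 km = 4180000 cm; RF denominator = ground / map = 4180000 / 12.2 ≈ 342623; RF = 1:342623

1:342623


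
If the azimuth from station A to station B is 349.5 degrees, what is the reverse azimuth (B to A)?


back azimuth = (349.5 + 180) mod 360 = 169.5 degrees

169.5 degrees


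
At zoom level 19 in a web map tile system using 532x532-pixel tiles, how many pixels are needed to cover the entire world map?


tiles per axis = 2^19 = 524288
total tiles = 524288^2 = 274877906944
pixels per axis = 524288 * 532 = 278921216
total pixels = 278921216^2 = 77797044734918656

77797044734918656 pixels


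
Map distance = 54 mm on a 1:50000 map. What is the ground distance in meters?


ground = 54 mm * 50000 / 1000 = 2700.0 m

2700.0 m


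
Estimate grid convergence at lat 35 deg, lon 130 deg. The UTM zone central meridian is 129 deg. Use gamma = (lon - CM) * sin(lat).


gamma = (130 - 129) * sin(35) = 1 * 0.573576 = 0.574 degrees

0.574 degrees


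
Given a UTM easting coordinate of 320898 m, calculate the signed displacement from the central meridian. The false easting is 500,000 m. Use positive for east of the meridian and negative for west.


displacement = 320898 - 500000 = -179102 m

-179102 m


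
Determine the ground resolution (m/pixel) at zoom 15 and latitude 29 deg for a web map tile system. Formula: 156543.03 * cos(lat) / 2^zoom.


res = 156543.03 * cos(29) / 2^15 = 156543.03 * 0.87461971 / 32768 = 4.18 m/pixel

4.18 m/pixel


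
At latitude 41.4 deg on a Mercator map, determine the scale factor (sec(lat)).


SF = 1 / cos(41.4) = 1 / 0.750111 = 1.333

1.333


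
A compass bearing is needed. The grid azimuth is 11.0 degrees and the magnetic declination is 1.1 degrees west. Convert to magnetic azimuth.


magnetic azimuth = grid azimuth - declination (east +ve)
mag_az = 11.0 - -1.1 = 12.1 degrees

12.1 degrees


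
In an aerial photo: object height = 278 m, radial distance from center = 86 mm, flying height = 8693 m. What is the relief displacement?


d = h * r / H = 278 * 86 / 8693 = 2.75 mm

2.75 mm


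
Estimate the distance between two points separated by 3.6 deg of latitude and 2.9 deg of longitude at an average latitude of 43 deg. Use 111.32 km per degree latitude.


dlat_km = 3.6 * 111.32 = 400.752
dlon_km = 2.9 * 111.32 * cos(43) ≈ 236.101
dist = sqrt(400.752^2 + 236.101^2) ≈ 465.1 km

465.1 km


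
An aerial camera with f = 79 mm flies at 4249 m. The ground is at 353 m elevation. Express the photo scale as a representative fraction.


scale = f / (H - h) = 79 mm / 3896 m = 79 / 3896000 = 1:49316

1:49316


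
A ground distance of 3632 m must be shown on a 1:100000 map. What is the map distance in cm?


map_cm = 3632 * 100 / 100000 = 3.632 cm ≈ 3.63 cm

3.63 cm


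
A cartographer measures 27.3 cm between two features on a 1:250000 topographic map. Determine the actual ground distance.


ground = 27.3 cm * 250000 / 100 = 68250.0 m = 68.25 km

68.25 km


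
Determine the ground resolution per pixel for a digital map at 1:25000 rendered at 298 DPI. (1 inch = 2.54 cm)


pixel_cm = 2.54 / 298 ≈ 0.008523 cm
ground = pixel_cm * 25000 / 100 = 2.54 * 25000 / (298 * 100) = 63500 / 29800 ≈ 2.13 m

2.13 m


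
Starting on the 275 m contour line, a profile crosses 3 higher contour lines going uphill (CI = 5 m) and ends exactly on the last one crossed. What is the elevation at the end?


elevation = 275 + 3 * 5 = 290 m

290 m


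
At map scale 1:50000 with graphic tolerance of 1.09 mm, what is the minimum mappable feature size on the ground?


ground = 1.09 mm * 50000 / 1000 = 54.5 m

54.5 m


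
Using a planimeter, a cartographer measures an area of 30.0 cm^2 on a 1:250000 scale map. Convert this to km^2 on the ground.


ground_area = 30.0 * (250000/100)^2 = 187500000.0 m^2 = 187.5 km^2

187.5 km^2


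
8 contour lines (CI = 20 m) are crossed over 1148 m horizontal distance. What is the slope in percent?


elevation change = 8 * 20 = 160 m
slope = 160 / 1148 * 100 = 13.9%

13.9%


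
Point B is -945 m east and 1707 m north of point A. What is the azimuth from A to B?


az = atan2(-945, 1707) = -29.0 deg
adjusted to 0-360: 331.0 degrees

331.0 degrees


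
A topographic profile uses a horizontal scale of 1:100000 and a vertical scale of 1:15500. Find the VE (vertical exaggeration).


VE = horizontal_scale / vertical_scale = 100000 / 15500 ≈ 6.5

6.5x


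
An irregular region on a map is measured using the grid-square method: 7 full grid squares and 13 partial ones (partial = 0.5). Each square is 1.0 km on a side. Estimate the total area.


effective squares = 7 + 13 * 0.5 = 13.5
area = 13.5 * 1.0 = 13.5 km^2

13.5 km^2


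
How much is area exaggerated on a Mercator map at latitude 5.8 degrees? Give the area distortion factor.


area_distortion = 1/cos^2(5.8) = 1.01

1.01


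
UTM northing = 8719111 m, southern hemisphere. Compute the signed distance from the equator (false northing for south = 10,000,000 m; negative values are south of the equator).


For southern: actual = 8719111 - 10000000 = -1280889 m

-1280889 m


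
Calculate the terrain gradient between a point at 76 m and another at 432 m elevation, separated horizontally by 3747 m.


gradient = (432 - 76) / 3747 = 356 / 3747 = 0.095

0.095


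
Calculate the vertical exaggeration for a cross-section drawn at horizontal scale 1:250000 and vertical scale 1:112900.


VE = horizontal_scale / vertical_scale = 250000 / 112900 ≈ 2.2

2.2x


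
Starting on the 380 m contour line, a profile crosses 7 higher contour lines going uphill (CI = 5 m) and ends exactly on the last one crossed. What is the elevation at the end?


elevation = 380 + 7 * 5 = 415 m

415 m


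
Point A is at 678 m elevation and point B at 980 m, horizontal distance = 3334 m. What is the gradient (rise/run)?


gradient = (980 - 678) / 3334 = 302 / 3334 = 0.0906

0.0906


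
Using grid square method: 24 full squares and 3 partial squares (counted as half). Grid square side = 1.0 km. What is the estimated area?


effective squares = 24 + 3 * 0.5 = 25.5
area = 25.5 * 1.0 = 25.5 km^2

25.5 km^2


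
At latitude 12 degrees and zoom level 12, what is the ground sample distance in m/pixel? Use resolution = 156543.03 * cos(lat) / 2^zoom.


res = 156543.03 * cos(12) / 2^12 = 156543.03 * 0.9781476 / 4096 = 37.38 m/pixel

37.38 m/pixel


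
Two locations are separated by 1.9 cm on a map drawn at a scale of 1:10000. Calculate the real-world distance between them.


ground = 1.9 cm * 10000 / 100 = 190.0 m

190.0 m


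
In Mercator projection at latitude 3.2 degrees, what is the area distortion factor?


area_distortion = 1/cos^2(3.2) = 1.003

1.003


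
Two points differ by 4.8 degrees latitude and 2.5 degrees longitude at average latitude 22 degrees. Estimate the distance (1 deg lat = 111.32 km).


dlat_km = 4.8 * 111.32 = 534.336
dlon_km = 2.5 * 111.32 * cos(22) ≈ 258.035
dist = sqrt(534.336^2 + 258.035^2) ≈ 593.4 km

593.4 km


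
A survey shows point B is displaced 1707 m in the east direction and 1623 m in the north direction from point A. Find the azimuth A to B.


az = atan2(1707, 1623) = 46.4 deg
adjusted to 0-360: 46.4 degrees

46.4 degrees


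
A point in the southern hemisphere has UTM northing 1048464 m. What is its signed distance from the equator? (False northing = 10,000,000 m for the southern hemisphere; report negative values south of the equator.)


For southern: actual = 1048464 - 10000000 = -8951536 m

-8951536 m


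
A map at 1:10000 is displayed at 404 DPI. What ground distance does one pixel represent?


pixel_cm = 2.54 / 404 ≈ 0.006287 cm
ground = pixel_cm * 10000 / 100 = 2.54 * 10000 / (404 * 100) = 25400 / 40400 ≈ 0.63 m

0.63 m


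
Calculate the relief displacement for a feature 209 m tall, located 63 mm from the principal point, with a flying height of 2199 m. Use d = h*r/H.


d = h * r / H = 209 * 63 / 2199 = 5.99 mm

5.99 mm


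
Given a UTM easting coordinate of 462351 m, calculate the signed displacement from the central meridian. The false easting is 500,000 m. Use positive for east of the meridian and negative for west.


displacement = 462351 - 500000 = -37649 m

-37649 m


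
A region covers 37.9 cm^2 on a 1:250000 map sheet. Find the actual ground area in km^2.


ground_area = 37.9 * (250000/100)^2 = 236875000.0 m^2 = 236.875 km^2

236.875 km^2


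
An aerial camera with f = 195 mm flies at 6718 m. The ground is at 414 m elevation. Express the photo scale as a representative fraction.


scale = f / (H - h) = 195 mm / 6304 m = 195 / 6304000 = 1:32328

1:32328


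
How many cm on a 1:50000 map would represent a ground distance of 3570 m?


map_cm = 3570 * 100 / 50000 = 7.14 cm

7.14 cm


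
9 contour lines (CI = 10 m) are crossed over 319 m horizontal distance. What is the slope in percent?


elevation change = 9 * 10 = 90 m
slope = 90 / 319 * 100 = 28.2%

28.2%


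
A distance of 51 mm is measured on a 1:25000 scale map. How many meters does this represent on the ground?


ground = 51 mm * 25000 / 1000 = 1275.0 m

1275.0 m


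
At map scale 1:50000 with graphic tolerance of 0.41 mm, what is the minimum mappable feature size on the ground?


ground = 0.41 mm * 50000 / 1000 = 20.5 m

20.5 m


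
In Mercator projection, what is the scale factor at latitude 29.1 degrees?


SF = 1 / cos(29.1) = 1 / 0.873772 = 1.144

1.144


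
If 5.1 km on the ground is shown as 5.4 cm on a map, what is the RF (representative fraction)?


ground = 5.1 km = 510000 cm; RF denominator = ground / map = 510000 / 5.4 ≈ 94444; RF = 1:94444

1:94444


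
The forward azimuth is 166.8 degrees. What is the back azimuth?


back azimuth = (166.8 + 180) mod 360 = 346.8 degrees

346.8 degrees


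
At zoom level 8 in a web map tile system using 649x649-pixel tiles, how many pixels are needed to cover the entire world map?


tiles per axis = 2^8 = 256
total tiles = 256^2 = 65536
pixels per axis = 256 * 649 = 166144
total pixels = 166144^2 = 27603828736

27603828736 pixels


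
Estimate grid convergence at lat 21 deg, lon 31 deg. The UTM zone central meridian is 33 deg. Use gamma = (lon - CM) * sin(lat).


gamma = (31 - 33) * sin(21) = -2 * 0.358368 = -0.717 degrees

-0.717 degrees


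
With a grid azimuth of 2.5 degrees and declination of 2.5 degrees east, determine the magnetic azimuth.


magnetic azimuth = grid azimuth - declination (east +ve)
mag_az = 2.5 - 2.5 = 0.0 degrees

0.0 degrees


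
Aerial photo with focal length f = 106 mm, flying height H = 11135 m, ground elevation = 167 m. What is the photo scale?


scale = f / (H - h) = 106 mm / 10968 m = 106 / 10968000 = 1:103472

1:103472


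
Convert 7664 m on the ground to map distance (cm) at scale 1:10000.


map_cm = 7664 * 100 / 10000 = 76.64 cm

76.64 cm


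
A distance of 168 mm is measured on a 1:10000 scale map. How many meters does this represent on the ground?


ground = 168 mm * 10000 / 1000 = 1680.0 m

1680.0 m


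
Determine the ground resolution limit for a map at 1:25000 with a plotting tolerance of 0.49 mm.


ground = 0.49 mm * 25000 / 1000 = 12.25 m

12.25 m


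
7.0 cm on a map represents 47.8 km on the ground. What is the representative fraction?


ground = 47.8 km = 4780000 cm; RF denominator = ground / map = 4780000 / 7.0 ≈ 682857; RF = 1:682857

1:682857


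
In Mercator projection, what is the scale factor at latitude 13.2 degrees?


SF = 1 / cos(13.2) = 1 / 0.973579 = 1.027

1.027


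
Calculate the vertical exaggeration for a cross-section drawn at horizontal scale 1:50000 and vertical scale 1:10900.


VE = horizontal_scale / vertical_scale = 50000 / 10900 ≈ 4.6

4.6x


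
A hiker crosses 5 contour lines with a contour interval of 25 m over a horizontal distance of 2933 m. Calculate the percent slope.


elevation change = 5 * 25 = 125 m
slope = 125 / 2933 * 100 = 4.3%

4.3%


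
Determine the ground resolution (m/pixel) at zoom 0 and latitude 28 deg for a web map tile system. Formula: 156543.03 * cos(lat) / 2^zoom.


res = 156543.03 * cos(28) / 2^0 = 156543.03 * 0.88294759 / 1 = 138219.29 m/pixel

138219.29 m/pixel


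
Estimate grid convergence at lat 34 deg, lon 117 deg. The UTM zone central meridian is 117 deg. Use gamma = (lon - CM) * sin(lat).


gamma = (117 - 117) * sin(34) = 0 * 0.559193 = 0.0 degrees

0.0 degrees


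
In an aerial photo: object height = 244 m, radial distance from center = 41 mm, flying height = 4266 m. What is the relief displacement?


d = h * r / H = 244 * 41 / 4266 = 2.35 mm

2.35 mm


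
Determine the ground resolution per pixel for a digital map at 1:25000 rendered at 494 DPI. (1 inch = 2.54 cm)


pixel_cm = 2.54 / 494 ≈ 0.005142 cm
ground = pixel_cm * 25000 / 100 = 2.54 * 25000 / (494 * 100) = 63500 / 49400 ≈ 1.29 m

1.29 m


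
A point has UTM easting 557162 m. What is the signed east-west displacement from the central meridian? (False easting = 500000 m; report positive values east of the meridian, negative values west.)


displacement = 557162 - 500000 = 57162 m

57162 m


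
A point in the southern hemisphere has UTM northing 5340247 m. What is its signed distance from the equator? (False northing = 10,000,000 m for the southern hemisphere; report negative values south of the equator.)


For southern: actual = 5340247 - 10000000 = -4659753 m

-4659753 m
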